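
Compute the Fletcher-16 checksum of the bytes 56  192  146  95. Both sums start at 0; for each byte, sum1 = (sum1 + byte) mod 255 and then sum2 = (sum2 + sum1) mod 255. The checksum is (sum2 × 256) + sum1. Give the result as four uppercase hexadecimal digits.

A7EA

Running sums (mod 255):
  after byte 0 (56): sum1=56, sum2=56
  after byte 1 (192): sum1=248, sum2=49
  after byte 2 (146): sum1=139, sum2=188
  after byte 3 (95): sum1=234, sum2=167
Checksum = sum2·256 + sum1 = 167·256 + 234 = 42986 = 0xA7EA.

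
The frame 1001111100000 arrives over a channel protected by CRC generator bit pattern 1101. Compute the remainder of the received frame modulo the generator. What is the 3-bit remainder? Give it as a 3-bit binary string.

001

Modulo-2 division of 1001111100000 by 1101:
  pos 0: 1001 XOR 1101 = 0100
  pos 1: 1001 XOR 1101 = 0100
  pos 2: 1001 XOR 1101 = 0100
  pos 3: 1001 XOR 1101 = 0100
  pos 4: 1001 XOR 1101 = 0100
  pos 5: 1000 XOR 1101 = 0101
  pos 6: 1010 XOR 1101 = 0111
  pos 7: 1110 XOR 1101 = 0011
  pos 9: 1100 XOR 1101 = 0001
Remainder = 001 (nonzero — an error is detected).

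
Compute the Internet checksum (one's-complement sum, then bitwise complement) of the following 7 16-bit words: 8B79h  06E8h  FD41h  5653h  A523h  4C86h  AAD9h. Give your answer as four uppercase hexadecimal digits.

7D85

One's-complement addition (fold any carry out of bit 15 back into bit 0):
  0x8B79 + 0x06E8 = 0x09261
  0x9261 + 0xFD41 = 0x18FA2 → wrap carry → 0x8FA3
  0x8FA3 + 0x5653 = 0x0E5F6
  0xE5F6 + 0xA523 = 0x18B19 → wrap carry → 0x8B1A
  0x8B1A + 0x4C86 = 0x0D7A0
  0xD7A0 + 0xAAD9 = 0x18279 → wrap carry → 0x827A
One's-complement sum = 0x827A.
Checksum = ~0x827A & 0xFFFF = 0x7D85.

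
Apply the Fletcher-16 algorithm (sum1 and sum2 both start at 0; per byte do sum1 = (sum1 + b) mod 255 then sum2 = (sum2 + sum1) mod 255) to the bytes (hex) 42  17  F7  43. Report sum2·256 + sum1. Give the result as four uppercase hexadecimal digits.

8194

Running sums (mod 255):
  after byte 0 (42): sum1=66, sum2=66
  after byte 1 (17): sum1=89, sum2=155
  after byte 2 (F7): sum1=81, sum2=236
  after byte 3 (43): sum1=148, sum2=129
Checksum = sum2·256 + sum1 = 129·256 + 148 = 33172 = 0x8194.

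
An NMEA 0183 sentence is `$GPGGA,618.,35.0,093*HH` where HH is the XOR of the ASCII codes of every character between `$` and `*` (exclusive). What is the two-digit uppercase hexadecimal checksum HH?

49

XOR the ASCII codes of the payload characters:
  'G' = 0x47 → acc = 0x47
  'P' = 0x50 → acc = 0x17
  'G' = 0x47 → acc = 0x50
  'G' = 0x47 → acc = 0x17
  'A' = 0x41 → acc = 0x56
  ',' = 0x2C → acc = 0x7A
  '6' = 0x36 → acc = 0x4C
  '1' = 0x31 → acc = 0x7D
  '8' = 0x38 → acc = 0x45
  '.' = 0x2E → acc = 0x6B
  ',' = 0x2C → acc = 0x47
  '3' = 0x33 → acc = 0x74
  '5' = 0x35 → acc = 0x41
  '.' = 0x2E → acc = 0x6F
  '0' = 0x30 → acc = 0x5F
  ',' = 0x2C → acc = 0x73
  '0' = 0x30 → acc = 0x43
  '9' = 0x39 → acc = 0x7A
  '3' = 0x33 → acc = 0x49
Checksum = 0x49.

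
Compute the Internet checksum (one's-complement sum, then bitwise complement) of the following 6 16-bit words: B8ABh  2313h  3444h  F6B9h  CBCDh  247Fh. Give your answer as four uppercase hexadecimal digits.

One's-complement addition (fold any carry out of bit 15 back into bit 0):
  0xB8AB + 0x2313 = 0x0DBBE
  0xDBBE + 0x3444 = 0x11002 → wrap carry → 0x1003
  0x1003 + 0xF6B9 = 0x106BC → wrap carry → 0x06BD
  0x06BD + 0xCBCD = 0x0D28A
  0xD28A + 0x247F = 0x0F709
One's-complement sum = 0xF709.
Checksum = ~0xF709 & 0xFFFF = 0x08F6.

08F6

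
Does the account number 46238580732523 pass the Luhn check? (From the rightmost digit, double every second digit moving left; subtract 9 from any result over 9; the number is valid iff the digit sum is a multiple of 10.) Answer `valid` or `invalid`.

From the right, keep odd positions and double even positions (subtract 9 from any doubled value over 9):
  doubled (positions 2,4,...): 4 4 5 7 7 4 8 → sum 39
  kept (positions 1,3,...): 3 5 3 0 5 3 6 → sum 25
Total = 64.
64 mod 10 = 4, so the number is invalid.

invalid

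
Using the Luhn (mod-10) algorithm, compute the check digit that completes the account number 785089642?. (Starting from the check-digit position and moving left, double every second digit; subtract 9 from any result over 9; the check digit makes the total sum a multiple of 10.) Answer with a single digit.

Partial digits right→left: 2 4 6 9 8 0 5 8 7
Double every second digit counting from the check-digit position (so the 1st, 3rd, 5th, ... of the partial from the right).
  doubled (with −9 where >9): 4 3 7 1 5 → sum 20
  kept as-is: 4 9 0 8 → sum 21
Total = 20 + 21 = 41.
Check digit = (10 − (41 mod 10)) mod 10 = 9.

9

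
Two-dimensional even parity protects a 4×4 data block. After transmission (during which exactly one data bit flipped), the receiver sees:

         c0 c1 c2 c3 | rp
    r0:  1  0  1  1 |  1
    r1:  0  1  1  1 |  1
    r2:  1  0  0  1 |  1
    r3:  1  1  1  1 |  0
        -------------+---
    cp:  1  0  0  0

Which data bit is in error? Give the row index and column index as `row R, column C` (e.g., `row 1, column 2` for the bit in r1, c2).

Recompute each row's even parity and compare to rp:
  r0: data parity 1, sent rp 1 → ok
  r1: data parity 1, sent rp 1 → ok
  r2: data parity 0, sent rp 1 → mismatch
  r3: data parity 0, sent rp 0 → ok
Recompute each column's even parity and compare to cp:
  c0: data parity 1, sent cp 1 → ok
  c1: data parity 0, sent cp 0 → ok
  c2: data parity 1, sent cp 0 → mismatch
  c3: data parity 0, sent cp 0 → ok
Exactly one row (r2) and one column (c2) fail → the flipped bit is at their intersection.

row 2, column 2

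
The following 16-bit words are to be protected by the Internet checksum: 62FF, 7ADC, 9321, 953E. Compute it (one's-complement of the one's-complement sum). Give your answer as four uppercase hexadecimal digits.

F9C3

One's-complement addition (fold any carry out of bit 15 back into bit 0):
  0x62FF + 0x7ADC = 0x0DDDB
  0xDDDB + 0x9321 = 0x170FC → wrap carry → 0x70FD
  0x70FD + 0x953E = 0x1063B → wrap carry → 0x063C
One's-complement sum = 0x063C.
Checksum = ~0x063C & 0xFFFF = 0xF9C3.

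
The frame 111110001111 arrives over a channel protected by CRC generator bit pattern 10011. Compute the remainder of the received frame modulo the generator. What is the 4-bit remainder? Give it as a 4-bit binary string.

Modulo-2 division of 111110001111 by 10011:
  pos 0: 11111 XOR 10011 = 01100
  pos 1: 11000 XOR 10011 = 01011
  pos 2: 10110 XOR 10011 = 00101
  pos 4: 10101 XOR 10011 = 00110
  pos 6: 11011 XOR 10011 = 01000
  pos 7: 10001 XOR 10011 = 00010
Remainder = 0010 (nonzero — an error is detected).

0010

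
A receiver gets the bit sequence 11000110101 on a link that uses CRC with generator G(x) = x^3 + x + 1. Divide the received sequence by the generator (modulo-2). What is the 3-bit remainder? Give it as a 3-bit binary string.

011

Modulo-2 division of 11000110101 by 1011:
  pos 0: 1100 XOR 1011 = 0111
  pos 1: 1110 XOR 1011 = 0101
  pos 2: 1011 XOR 1011 = 0000
  pos 6: 1010 XOR 1011 = 0001
Remainder = 011 (nonzero — an error is detected).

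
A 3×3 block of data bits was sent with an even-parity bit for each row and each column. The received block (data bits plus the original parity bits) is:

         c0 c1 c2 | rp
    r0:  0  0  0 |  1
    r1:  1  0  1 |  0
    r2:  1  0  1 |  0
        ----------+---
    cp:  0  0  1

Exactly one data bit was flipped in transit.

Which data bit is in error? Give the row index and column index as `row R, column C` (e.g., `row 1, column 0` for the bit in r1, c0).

row 0, column 2

Recompute each row's even parity and compare to rp:
  r0: data parity 0, sent rp 1 → mismatch
  r1: data parity 0, sent rp 0 → ok
  r2: data parity 0, sent rp 0 → ok
Recompute each column's even parity and compare to cp:
  c0: data parity 0, sent cp 0 → ok
  c1: data parity 0, sent cp 0 → ok
  c2: data parity 0, sent cp 1 → mismatch
Exactly one row (r0) and one column (c2) fail → the flipped bit is at their intersection.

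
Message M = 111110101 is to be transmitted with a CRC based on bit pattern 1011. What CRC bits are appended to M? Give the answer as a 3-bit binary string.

Append 3 zeros: 111110101000. Divide by 1011 (XOR where the leading bit is 1):
  pos 0: 1111 XOR 1011 = 0100
  pos 1: 1001 XOR 1011 = 0010
  pos 3: 1001 XOR 1011 = 0010
  pos 5: 1001 XOR 1011 = 0010
  pos 7: 1000 XOR 1011 = 0011
Remainder (last 3 bits) = 110. This is the CRC / FCS.

110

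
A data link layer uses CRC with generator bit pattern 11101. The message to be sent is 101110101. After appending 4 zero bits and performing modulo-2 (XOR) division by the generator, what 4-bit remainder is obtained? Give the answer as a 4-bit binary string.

1010

Append 4 zeros: 1011101010000. Divide by 11101 (XOR where the leading bit is 1):
  pos 0: 10111 XOR 11101 = 01010
  pos 1: 10100 XOR 11101 = 01001
  pos 2: 10011 XOR 11101 = 01110
  pos 3: 11100 XOR 11101 = 00001
  pos 7: 11000 XOR 11101 = 00101
Remainder (last 4 bits) = 1010. This is the CRC / FCS.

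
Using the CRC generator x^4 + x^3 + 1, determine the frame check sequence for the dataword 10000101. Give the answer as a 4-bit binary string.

1011

Append 4 zeros: 100001010000. Divide by 11001 (XOR where the leading bit is 1):
  pos 0: 10000 XOR 11001 = 01001
  pos 1: 10011 XOR 11001 = 01010
  pos 2: 10100 XOR 11001 = 01101
  pos 3: 11011 XOR 11001 = 00010
  pos 6: 10000 XOR 11001 = 01001
  pos 7: 10010 XOR 11001 = 01011
Remainder (last 4 bits) = 1011. This is the CRC / FCS.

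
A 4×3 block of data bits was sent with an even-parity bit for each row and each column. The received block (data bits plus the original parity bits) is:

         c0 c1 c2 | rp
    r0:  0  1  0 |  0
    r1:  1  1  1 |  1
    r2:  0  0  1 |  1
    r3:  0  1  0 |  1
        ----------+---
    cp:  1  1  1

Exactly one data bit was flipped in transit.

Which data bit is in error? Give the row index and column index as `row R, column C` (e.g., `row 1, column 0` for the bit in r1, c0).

Recompute each row's even parity and compare to rp:
  r0: data parity 1, sent rp 0 → mismatch
  r1: data parity 1, sent rp 1 → ok
  r2: data parity 1, sent rp 1 → ok
  r3: data parity 1, sent rp 1 → ok
Recompute each column's even parity and compare to cp:
  c0: data parity 1, sent cp 1 → ok
  c1: data parity 1, sent cp 1 → ok
  c2: data parity 0, sent cp 1 → mismatch
Exactly one row (r0) and one column (c2) fail → the flipped bit is at their intersection.

row 0, column 2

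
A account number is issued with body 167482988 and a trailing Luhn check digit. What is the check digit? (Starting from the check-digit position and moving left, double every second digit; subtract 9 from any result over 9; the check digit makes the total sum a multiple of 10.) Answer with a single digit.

Partial digits right→left: 8 8 9 2 8 4 7 6 1
Double every second digit counting from the check-digit position (so the 1st, 3rd, 5th, ... of the partial from the right).
  doubled (with −9 where >9): 7 9 7 5 2 → sum 30
  kept as-is: 8 2 4 6 → sum 20
Total = 30 + 20 = 50.
Check digit = (10 − (50 mod 10)) mod 10 = 0.

0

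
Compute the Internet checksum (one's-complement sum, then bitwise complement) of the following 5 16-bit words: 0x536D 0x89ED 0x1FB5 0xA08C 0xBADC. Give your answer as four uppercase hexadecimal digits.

One's-complement addition (fold any carry out of bit 15 back into bit 0):
  0x536D + 0x89ED = 0x0DD5A
  0xDD5A + 0x1FB5 = 0x0FD0F
  0xFD0F + 0xA08C = 0x19D9B → wrap carry → 0x9D9C
  0x9D9C + 0xBADC = 0x15878 → wrap carry → 0x5879
One's-complement sum = 0x5879.
Checksum = ~0x5879 & 0xFFFF = 0xA786.

A786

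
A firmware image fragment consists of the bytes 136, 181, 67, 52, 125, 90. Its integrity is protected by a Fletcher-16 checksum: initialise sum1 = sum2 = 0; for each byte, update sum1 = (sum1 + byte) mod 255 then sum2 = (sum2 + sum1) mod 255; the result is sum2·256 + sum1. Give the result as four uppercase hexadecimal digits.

Running sums (mod 255):
  after byte 0 (136): sum1=136, sum2=136
  after byte 1 (181): sum1=62, sum2=198
  after byte 2 (67): sum1=129, sum2=72
  after byte 3 (52): sum1=181, sum2=253
  after byte 4 (125): sum1=51, sum2=49
  after byte 5 (90): sum1=141, sum2=190
Checksum = sum2·256 + sum1 = 190·256 + 141 = 48781 = 0xBE8D.

BE8D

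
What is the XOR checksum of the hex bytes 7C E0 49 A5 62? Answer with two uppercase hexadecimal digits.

XOR the bytes together:
  start with 0x7C
  0x7C ⊕ 0xE0 = 0x9C
  0x9C ⊕ 0x49 = 0xD5
  0xD5 ⊕ 0xA5 = 0x70
  0x70 ⊕ 0x62 = 0x12

12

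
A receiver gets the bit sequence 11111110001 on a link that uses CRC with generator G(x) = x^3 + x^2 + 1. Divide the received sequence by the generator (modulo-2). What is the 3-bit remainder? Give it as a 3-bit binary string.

Modulo-2 division of 11111110001 by 1101:
  pos 0: 1111 XOR 1101 = 0010
  pos 2: 1011 XOR 1101 = 0110
  pos 3: 1101 XOR 1101 = 0000
Remainder = 001 (nonzero — an error is detected).

001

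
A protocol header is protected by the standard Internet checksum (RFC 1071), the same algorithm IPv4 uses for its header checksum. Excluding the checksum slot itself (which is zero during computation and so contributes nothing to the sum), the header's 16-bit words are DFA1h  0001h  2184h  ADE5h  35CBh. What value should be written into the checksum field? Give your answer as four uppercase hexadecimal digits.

1B28

One's-complement addition (fold any carry out of bit 15 back into bit 0):
  0xDFA1 + 0x0001 = 0x0DFA2
  0xDFA2 + 0x2184 = 0x10126 → wrap carry → 0x0127
  0x0127 + 0xADE5 = 0x0AF0C
  0xAF0C + 0x35CB = 0x0E4D7
One's-complement sum = 0xE4D7.
Checksum = ~0xE4D7 & 0xFFFF = 0x1B28.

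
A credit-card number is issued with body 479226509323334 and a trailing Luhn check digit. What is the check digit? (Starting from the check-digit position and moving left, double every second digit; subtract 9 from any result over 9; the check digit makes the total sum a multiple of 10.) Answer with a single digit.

Partial digits right→left: 4 3 3 3 2 3 9 0 5 6 2 2 9 7 4
Double every second digit counting from the check-digit position (so the 1st, 3rd, 5th, ... of the partial from the right).
  doubled (with −9 where >9): 8 6 4 9 1 4 9 8 → sum 49
  kept as-is: 3 3 3 0 6 2 7 → sum 24
Total = 49 + 24 = 73.
Check digit = (10 − (73 mod 10)) mod 10 = 7.

7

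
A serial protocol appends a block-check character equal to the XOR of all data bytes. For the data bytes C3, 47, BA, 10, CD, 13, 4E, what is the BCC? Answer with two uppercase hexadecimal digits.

XOR the bytes together:
  start with 0xC3
  0xC3 ⊕ 0x47 = 0x84
  0x84 ⊕ 0xBA = 0x3E
  0x3E ⊕ 0x10 = 0x2E
  0x2E ⊕ 0xCD = 0xE3
  0xE3 ⊕ 0x13 = 0xF0
  0xF0 ⊕ 0x4E = 0xBE

BE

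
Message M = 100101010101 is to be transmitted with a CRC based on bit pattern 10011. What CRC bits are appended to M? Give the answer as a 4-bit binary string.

Append 4 zeros: 1001010101010000. Divide by 10011 (XOR where the leading bit is 1):
  pos 0: 10010 XOR 10011 = 00001
  pos 4: 11010 XOR 10011 = 01001
  pos 5: 10011 XOR 10011 = 00000
  pos 11: 10000 XOR 10011 = 00011
Remainder (last 4 bits) = 0011. This is the CRC / FCS.

0011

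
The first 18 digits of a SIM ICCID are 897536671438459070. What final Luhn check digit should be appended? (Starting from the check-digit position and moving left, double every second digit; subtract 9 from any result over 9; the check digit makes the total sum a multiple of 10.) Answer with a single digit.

8

Partial digits right→left: 0 7 0 9 5 4 8 3 4 1 7 6 6 3 5 7 9 8
Double every second digit counting from the check-digit position (so the 1st, 3rd, 5th, ... of the partial from the right).
  doubled (with −9 where >9): 0 0 1 7 8 5 3 1 9 → sum 34
  kept as-is: 7 9 4 3 1 6 3 7 8 → sum 48
Total = 34 + 48 = 82.
Check digit = (10 − (82 mod 10)) mod 10 = 8.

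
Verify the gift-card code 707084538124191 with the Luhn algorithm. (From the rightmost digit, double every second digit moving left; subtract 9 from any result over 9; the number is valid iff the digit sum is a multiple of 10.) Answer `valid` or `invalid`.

From the right, keep odd positions and double even positions (subtract 9 from any doubled value over 9):
  doubled (positions 2,4,...): 9 8 2 6 8 0 0 → sum 33
  kept (positions 1,3,...): 1 1 2 8 5 8 7 7 → sum 39
Total = 72.
72 mod 10 = 2, so the number is invalid.

invalid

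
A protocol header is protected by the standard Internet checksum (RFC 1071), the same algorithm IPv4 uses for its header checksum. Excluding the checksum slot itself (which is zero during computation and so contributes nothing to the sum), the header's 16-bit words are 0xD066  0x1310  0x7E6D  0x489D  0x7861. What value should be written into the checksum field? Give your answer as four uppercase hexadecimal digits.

DD1C

One's-complement addition (fold any carry out of bit 15 back into bit 0):
  0xD066 + 0x1310 = 0x0E376
  0xE376 + 0x7E6D = 0x161E3 → wrap carry → 0x61E4
  0x61E4 + 0x489D = 0x0AA81
  0xAA81 + 0x7861 = 0x122E2 → wrap carry → 0x22E3
One's-complement sum = 0x22E3.
Checksum = ~0x22E3 & 0xFFFF = 0xDD1C.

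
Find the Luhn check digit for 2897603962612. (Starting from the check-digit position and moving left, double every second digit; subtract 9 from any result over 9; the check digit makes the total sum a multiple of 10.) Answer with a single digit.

Partial digits right→left: 2 1 6 2 6 9 3 0 6 7 9 8 2
Double every second digit counting from the check-digit position (so the 1st, 3rd, 5th, ... of the partial from the right).
  doubled (with −9 where >9): 4 3 3 6 3 9 4 → sum 32
  kept as-is: 1 2 9 0 7 8 → sum 27
Total = 32 + 27 = 59.
Check digit = (10 − (59 mod 10)) mod 10 = 1.

1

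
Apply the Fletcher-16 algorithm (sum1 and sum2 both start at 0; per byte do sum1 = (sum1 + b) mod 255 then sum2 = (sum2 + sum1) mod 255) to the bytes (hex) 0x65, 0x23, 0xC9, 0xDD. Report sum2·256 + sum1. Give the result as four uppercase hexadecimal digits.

Running sums (mod 255):
  after byte 0 (0x65): sum1=101, sum2=101
  after byte 1 (0x23): sum1=136, sum2=237
  after byte 2 (0xC9): sum1=82, sum2=64
  after byte 3 (0xDD): sum1=48, sum2=112
Checksum = sum2·256 + sum1 = 112·256 + 48 = 28720 = 0x7030.

7030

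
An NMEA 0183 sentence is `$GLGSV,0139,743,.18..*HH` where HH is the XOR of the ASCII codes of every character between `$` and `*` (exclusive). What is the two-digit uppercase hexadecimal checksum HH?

XOR the ASCII codes of the payload characters:
  'G' = 0x47 → acc = 0x47
  'L' = 0x4C → acc = 0x0B
  'G' = 0x47 → acc = 0x4C
  'S' = 0x53 → acc = 0x1F
  'V' = 0x56 → acc = 0x49
  ',' = 0x2C → acc = 0x65
  '0' = 0x30 → acc = 0x55
  '1' = 0x31 → acc = 0x64
  '3' = 0x33 → acc = 0x57
  '9' = 0x39 → acc = 0x6E
  ',' = 0x2C → acc = 0x42
  '7' = 0x37 → acc = 0x75
  '4' = 0x34 → acc = 0x41
  '3' = 0x33 → acc = 0x72
  ',' = 0x2C → acc = 0x5E
  '.' = 0x2E → acc = 0x70
  '1' = 0x31 → acc = 0x41
  '8' = 0x38 → acc = 0x79
  '.' = 0x2E → acc = 0x57
  '.' = 0x2E → acc = 0x79
Checksum = 0x79.

79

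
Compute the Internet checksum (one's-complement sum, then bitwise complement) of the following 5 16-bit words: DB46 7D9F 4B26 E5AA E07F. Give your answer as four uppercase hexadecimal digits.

One's-complement addition (fold any carry out of bit 15 back into bit 0):
  0xDB46 + 0x7D9F = 0x158E5 → wrap carry → 0x58E6
  0x58E6 + 0x4B26 = 0x0A40C
  0xA40C + 0xE5AA = 0x189B6 → wrap carry → 0x89B7
  0x89B7 + 0xE07F = 0x16A36 → wrap carry → 0x6A37
One's-complement sum = 0x6A37.
Checksum = ~0x6A37 & 0xFFFF = 0x95C8.

95C8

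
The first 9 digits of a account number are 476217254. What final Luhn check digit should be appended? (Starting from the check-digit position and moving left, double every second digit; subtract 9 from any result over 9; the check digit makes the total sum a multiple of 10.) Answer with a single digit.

Partial digits right→left: 4 5 2 7 1 2 6 7 4
Double every second digit counting from the check-digit position (so the 1st, 3rd, 5th, ... of the partial from the right).
  doubled (with −9 where >9): 8 4 2 3 8 → sum 25
  kept as-is: 5 7 2 7 → sum 21
Total = 25 + 21 = 46.
Check digit = (10 − (46 mod 10)) mod 10 = 4.

4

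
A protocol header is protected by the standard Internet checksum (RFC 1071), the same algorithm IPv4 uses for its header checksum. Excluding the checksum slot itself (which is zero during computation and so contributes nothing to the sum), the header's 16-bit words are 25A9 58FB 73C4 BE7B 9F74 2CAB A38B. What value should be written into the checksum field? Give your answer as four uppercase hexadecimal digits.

DF6F

One's-complement addition (fold any carry out of bit 15 back into bit 0):
  0x25A9 + 0x58FB = 0x07EA4
  0x7EA4 + 0x73C4 = 0x0F268
  0xF268 + 0xBE7B = 0x1B0E3 → wrap carry → 0xB0E4
  0xB0E4 + 0x9F74 = 0x15058 → wrap carry → 0x5059
  0x5059 + 0x2CAB = 0x07D04
  0x7D04 + 0xA38B = 0x1208F → wrap carry → 0x2090
One's-complement sum = 0x2090.
Checksum = ~0x2090 & 0xFFFF = 0xDF6F.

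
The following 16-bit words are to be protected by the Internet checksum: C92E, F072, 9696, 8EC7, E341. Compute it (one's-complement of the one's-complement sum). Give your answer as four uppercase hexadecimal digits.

3DBE

One's-complement addition (fold any carry out of bit 15 back into bit 0):
  0xC92E + 0xF072 = 0x1B9A0 → wrap carry → 0xB9A1
  0xB9A1 + 0x9696 = 0x15037 → wrap carry → 0x5038
  0x5038 + 0x8EC7 = 0x0DEFF
  0xDEFF + 0xE341 = 0x1C240 → wrap carry → 0xC241
One's-complement sum = 0xC241.
Checksum = ~0xC241 & 0xFFFF = 0x3DBE.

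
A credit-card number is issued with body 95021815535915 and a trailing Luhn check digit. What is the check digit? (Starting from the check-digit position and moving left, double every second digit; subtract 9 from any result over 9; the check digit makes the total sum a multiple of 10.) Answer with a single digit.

Partial digits right→left: 5 1 9 5 3 5 5 1 8 1 2 0 5 9
Double every second digit counting from the check-digit position (so the 1st, 3rd, 5th, ... of the partial from the right).
  doubled (with −9 where >9): 1 9 6 1 7 4 1 → sum 29
  kept as-is: 1 5 5 1 1 0 9 → sum 22
Total = 29 + 22 = 51.
Check digit = (10 − (51 mod 10)) mod 10 = 9.

9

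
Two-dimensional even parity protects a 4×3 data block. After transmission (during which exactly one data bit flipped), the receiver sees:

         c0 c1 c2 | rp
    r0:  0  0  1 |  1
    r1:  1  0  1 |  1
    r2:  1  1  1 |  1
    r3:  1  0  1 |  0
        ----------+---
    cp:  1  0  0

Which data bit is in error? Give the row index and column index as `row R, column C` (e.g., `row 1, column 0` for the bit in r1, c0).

Recompute each row's even parity and compare to rp:
  r0: data parity 1, sent rp 1 → ok
  r1: data parity 0, sent rp 1 → mismatch
  r2: data parity 1, sent rp 1 → ok
  r3: data parity 0, sent rp 0 → ok
Recompute each column's even parity and compare to cp:
  c0: data parity 1, sent cp 1 → ok
  c1: data parity 1, sent cp 0 → mismatch
  c2: data parity 0, sent cp 0 → ok
Exactly one row (r1) and one column (c1) fail → the flipped bit is at their intersection.

row 1, column 1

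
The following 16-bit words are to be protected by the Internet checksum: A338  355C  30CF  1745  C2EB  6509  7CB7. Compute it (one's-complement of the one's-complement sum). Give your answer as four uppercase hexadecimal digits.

One's-complement addition (fold any carry out of bit 15 back into bit 0):
  0xA338 + 0x355C = 0x0D894
  0xD894 + 0x30CF = 0x10963 → wrap carry → 0x0964
  0x0964 + 0x1745 = 0x020A9
  0x20A9 + 0xC2EB = 0x0E394
  0xE394 + 0x6509 = 0x1489D → wrap carry → 0x489E
  0x489E + 0x7CB7 = 0x0C555
One's-complement sum = 0xC555.
Checksum = ~0xC555 & 0xFFFF = 0x3AAA.

3AAA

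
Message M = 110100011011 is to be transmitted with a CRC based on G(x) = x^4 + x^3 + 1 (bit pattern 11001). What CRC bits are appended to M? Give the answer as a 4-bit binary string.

Append 4 zeros: 1101000110110000. Divide by 11001 (XOR where the leading bit is 1):
  pos 0: 11010 XOR 11001 = 00011
  pos 3: 11001 XOR 11001 = 00000
  pos 8: 10110 XOR 11001 = 01111
  pos 9: 11110 XOR 11001 = 00111
  pos 11: 11100 XOR 11001 = 00101
Remainder (last 4 bits) = 0101. This is the CRC / FCS.

0101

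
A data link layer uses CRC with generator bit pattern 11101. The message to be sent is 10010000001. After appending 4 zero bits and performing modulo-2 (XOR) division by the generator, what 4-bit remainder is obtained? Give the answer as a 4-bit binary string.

Append 4 zeros: 100100000010000. Divide by 11101 (XOR where the leading bit is 1):
  pos 0: 10010 XOR 11101 = 01111
  pos 1: 11110 XOR 11101 = 00011
  pos 4: 11000 XOR 11101 = 00101
  pos 6: 10101 XOR 11101 = 01000
  pos 7: 10000 XOR 11101 = 01101
  pos 8: 11010 XOR 11101 = 00111
  pos 10: 11100 XOR 11101 = 00001
Remainder (last 4 bits) = 0001. This is the CRC / FCS.

0001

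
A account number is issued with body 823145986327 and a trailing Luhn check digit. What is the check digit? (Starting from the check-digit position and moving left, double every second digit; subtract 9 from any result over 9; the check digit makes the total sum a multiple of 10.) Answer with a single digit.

3

Partial digits right→left: 7 2 3 6 8 9 5 4 1 3 2 8
Double every second digit counting from the check-digit position (so the 1st, 3rd, 5th, ... of the partial from the right).
  doubled (with −9 where >9): 5 6 7 1 2 4 → sum 25
  kept as-is: 2 6 9 4 3 8 → sum 32
Total = 25 + 32 = 57.
Check digit = (10 − (57 mod 10)) mod 10 = 3.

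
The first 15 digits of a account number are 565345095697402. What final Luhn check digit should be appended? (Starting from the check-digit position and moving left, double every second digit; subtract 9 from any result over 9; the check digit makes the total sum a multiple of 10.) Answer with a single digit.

2

Partial digits right→left: 2 0 4 7 9 6 5 9 0 5 4 3 5 6 5
Double every second digit counting from the check-digit position (so the 1st, 3rd, 5th, ... of the partial from the right).
  doubled (with −9 where >9): 4 8 9 1 0 8 1 1 → sum 32
  kept as-is: 0 7 6 9 5 3 6 → sum 36
Total = 32 + 36 = 68.
Check digit = (10 − (68 mod 10)) mod 10 = 2.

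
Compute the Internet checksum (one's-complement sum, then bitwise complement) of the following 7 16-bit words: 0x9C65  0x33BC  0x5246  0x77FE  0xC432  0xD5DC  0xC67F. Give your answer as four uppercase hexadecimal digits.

050A

One's-complement addition (fold any carry out of bit 15 back into bit 0):
  0x9C65 + 0x33BC = 0x0D021
  0xD021 + 0x5246 = 0x12267 → wrap carry → 0x2268
  0x2268 + 0x77FE = 0x09A66
  0x9A66 + 0xC432 = 0x15E98 → wrap carry → 0x5E99
  0x5E99 + 0xD5DC = 0x13475 → wrap carry → 0x3476
  0x3476 + 0xC67F = 0x0FAF5
One's-complement sum = 0xFAF5.
Checksum = ~0xFAF5 & 0xFFFF = 0x050A.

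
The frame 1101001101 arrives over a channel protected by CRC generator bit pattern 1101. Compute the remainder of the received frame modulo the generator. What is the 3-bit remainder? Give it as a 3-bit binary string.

000

Modulo-2 division of 1101001101 by 1101:
  pos 0: 1101 XOR 1101 = 0000
  pos 6: 1101 XOR 1101 = 0000
Remainder = 000 (zero — the frame passes the CRC check).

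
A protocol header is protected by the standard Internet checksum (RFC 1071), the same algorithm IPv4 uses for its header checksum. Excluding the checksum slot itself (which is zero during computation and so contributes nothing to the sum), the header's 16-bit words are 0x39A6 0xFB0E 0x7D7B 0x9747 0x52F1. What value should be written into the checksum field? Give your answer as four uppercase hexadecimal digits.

6396

One's-complement addition (fold any carry out of bit 15 back into bit 0):
  0x39A6 + 0xFB0E = 0x134B4 → wrap carry → 0x34B5
  0x34B5 + 0x7D7B = 0x0B230
  0xB230 + 0x9747 = 0x14977 → wrap carry → 0x4978
  0x4978 + 0x52F1 = 0x09C69
One's-complement sum = 0x9C69.
Checksum = ~0x9C69 & 0xFFFF = 0x6396.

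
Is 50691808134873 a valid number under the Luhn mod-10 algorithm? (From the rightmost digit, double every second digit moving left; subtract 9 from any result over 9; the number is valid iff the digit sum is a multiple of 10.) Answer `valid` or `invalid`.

From the right, keep odd positions and double even positions (subtract 9 from any doubled value over 9):
  doubled (positions 2,4,...): 5 8 2 0 2 3 1 → sum 21
  kept (positions 1,3,...): 3 8 3 8 8 9 0 → sum 39
Total = 60.
60 mod 10 = 0, so the number is valid.

valid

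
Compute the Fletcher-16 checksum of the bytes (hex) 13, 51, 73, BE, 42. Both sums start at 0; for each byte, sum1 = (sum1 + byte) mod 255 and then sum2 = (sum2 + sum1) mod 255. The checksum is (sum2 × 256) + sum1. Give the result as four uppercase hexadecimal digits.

BED8

Running sums (mod 255):
  after byte 0 (13): sum1=19, sum2=19
  after byte 1 (51): sum1=100, sum2=119
  after byte 2 (73): sum1=215, sum2=79
  after byte 3 (BE): sum1=150, sum2=229
  after byte 4 (42): sum1=216, sum2=190
Checksum = sum2·256 + sum1 = 190·256 + 216 = 48856 = 0xBED8.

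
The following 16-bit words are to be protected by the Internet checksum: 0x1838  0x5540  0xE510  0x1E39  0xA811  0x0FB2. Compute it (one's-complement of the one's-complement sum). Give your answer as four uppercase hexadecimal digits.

One's-complement addition (fold any carry out of bit 15 back into bit 0):
  0x1838 + 0x5540 = 0x06D78
  0x6D78 + 0xE510 = 0x15288 → wrap carry → 0x5289
  0x5289 + 0x1E39 = 0x070C2
  0x70C2 + 0xA811 = 0x118D3 → wrap carry → 0x18D4
  0x18D4 + 0x0FB2 = 0x02886
One's-complement sum = 0x2886.
Checksum = ~0x2886 & 0xFFFF = 0xD779.

D779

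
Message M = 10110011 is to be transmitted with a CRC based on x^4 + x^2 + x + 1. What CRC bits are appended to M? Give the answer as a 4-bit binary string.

Append 4 zeros: 101100110000. Divide by 10111 (XOR where the leading bit is 1):
  pos 0: 10110 XOR 10111 = 00001
  pos 4: 10110 XOR 10111 = 00001
Remainder (last 4 bits) = 1000. This is the CRC / FCS.

1000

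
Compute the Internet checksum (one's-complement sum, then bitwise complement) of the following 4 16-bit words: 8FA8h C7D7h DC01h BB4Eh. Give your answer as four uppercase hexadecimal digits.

112F

One's-complement addition (fold any carry out of bit 15 back into bit 0):
  0x8FA8 + 0xC7D7 = 0x1577F → wrap carry → 0x5780
  0x5780 + 0xDC01 = 0x13381 → wrap carry → 0x3382
  0x3382 + 0xBB4E = 0x0EED0
One's-complement sum = 0xEED0.
Checksum = ~0xEED0 & 0xFFFF = 0x112F.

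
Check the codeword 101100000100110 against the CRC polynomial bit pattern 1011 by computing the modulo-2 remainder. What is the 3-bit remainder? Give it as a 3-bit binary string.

Modulo-2 division of 101100000100110 by 1011:
  pos 0: 1011 XOR 1011 = 0000
  pos 9: 1001 XOR 1011 = 0010
  pos 11: 1010 XOR 1011 = 0001
Remainder = 001 (nonzero — an error is detected).

001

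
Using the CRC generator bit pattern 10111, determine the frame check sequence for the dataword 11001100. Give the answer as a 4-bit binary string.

0101

Append 4 zeros: 110011000000. Divide by 10111 (XOR where the leading bit is 1):
  pos 0: 11001 XOR 10111 = 01110
  pos 1: 11101 XOR 10111 = 01010
  pos 2: 10100 XOR 10111 = 00011
  pos 5: 11000 XOR 10111 = 01111
  pos 6: 11110 XOR 10111 = 01001
  pos 7: 10010 XOR 10111 = 00101
Remainder (last 4 bits) = 0101. This is the CRC / FCS.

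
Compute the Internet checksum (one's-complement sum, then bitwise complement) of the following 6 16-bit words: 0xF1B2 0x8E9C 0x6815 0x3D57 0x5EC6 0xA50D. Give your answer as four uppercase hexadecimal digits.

D66F

One's-complement addition (fold any carry out of bit 15 back into bit 0):
  0xF1B2 + 0x8E9C = 0x1804E → wrap carry → 0x804F
  0x804F + 0x6815 = 0x0E864
  0xE864 + 0x3D57 = 0x125BB → wrap carry → 0x25BC
  0x25BC + 0x5EC6 = 0x08482
  0x8482 + 0xA50D = 0x1298F → wrap carry → 0x2990
One's-complement sum = 0x2990.
Checksum = ~0x2990 & 0xFFFF = 0xD66F.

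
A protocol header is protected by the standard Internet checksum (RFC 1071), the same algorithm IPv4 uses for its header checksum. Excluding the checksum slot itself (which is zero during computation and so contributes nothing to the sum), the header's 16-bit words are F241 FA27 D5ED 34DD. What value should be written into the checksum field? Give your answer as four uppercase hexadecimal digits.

One's-complement addition (fold any carry out of bit 15 back into bit 0):
  0xF241 + 0xFA27 = 0x1EC68 → wrap carry → 0xEC69
  0xEC69 + 0xD5ED = 0x1C256 → wrap carry → 0xC257
  0xC257 + 0x34DD = 0x0F734
One's-complement sum = 0xF734.
Checksum = ~0xF734 & 0xFFFF = 0x08CB.

08CB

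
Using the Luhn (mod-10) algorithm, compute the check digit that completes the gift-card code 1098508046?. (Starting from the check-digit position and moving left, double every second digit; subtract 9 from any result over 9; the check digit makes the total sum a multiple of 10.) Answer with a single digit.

Partial digits right→left: 6 4 0 8 0 5 8 9 0 1
Double every second digit counting from the check-digit position (so the 1st, 3rd, 5th, ... of the partial from the right).
  doubled (with −9 where >9): 3 0 0 7 0 → sum 10
  kept as-is: 4 8 5 9 1 → sum 27
Total = 10 + 27 = 37.
Check digit = (10 − (37 mod 10)) mod 10 = 3.

3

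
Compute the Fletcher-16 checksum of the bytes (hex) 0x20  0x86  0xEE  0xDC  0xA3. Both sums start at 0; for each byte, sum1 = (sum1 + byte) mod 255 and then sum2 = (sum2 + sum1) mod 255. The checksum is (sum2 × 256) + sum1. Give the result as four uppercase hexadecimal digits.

E416

Running sums (mod 255):
  after byte 0 (0x20): sum1=32, sum2=32
  after byte 1 (0x86): sum1=166, sum2=198
  after byte 2 (0xEE): sum1=149, sum2=92
  after byte 3 (0xDC): sum1=114, sum2=206
  after byte 4 (0xA3): sum1=22, sum2=228
Checksum = sum2·256 + sum1 = 228·256 + 22 = 58390 = 0xE416.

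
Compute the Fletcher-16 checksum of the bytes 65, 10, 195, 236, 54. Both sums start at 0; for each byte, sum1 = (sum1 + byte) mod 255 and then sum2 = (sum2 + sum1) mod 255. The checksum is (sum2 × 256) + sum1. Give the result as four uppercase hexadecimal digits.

Running sums (mod 255):
  after byte 0 (65): sum1=65, sum2=65
  after byte 1 (10): sum1=75, sum2=140
  after byte 2 (195): sum1=15, sum2=155
  after byte 3 (236): sum1=251, sum2=151
  after byte 4 (54): sum1=50, sum2=201
Checksum = sum2·256 + sum1 = 201·256 + 50 = 51506 = 0xC932.

C932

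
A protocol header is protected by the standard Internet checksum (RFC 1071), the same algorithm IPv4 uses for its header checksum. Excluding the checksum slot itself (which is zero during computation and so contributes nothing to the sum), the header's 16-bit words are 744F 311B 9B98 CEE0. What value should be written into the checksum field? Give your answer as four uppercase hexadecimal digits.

F01B

One's-complement addition (fold any carry out of bit 15 back into bit 0):
  0x744F + 0x311B = 0x0A56A
  0xA56A + 0x9B98 = 0x14102 → wrap carry → 0x4103
  0x4103 + 0xCEE0 = 0x10FE3 → wrap carry → 0x0FE4
One's-complement sum = 0x0FE4.
Checksum = ~0x0FE4 & 0xFFFF = 0xF01B.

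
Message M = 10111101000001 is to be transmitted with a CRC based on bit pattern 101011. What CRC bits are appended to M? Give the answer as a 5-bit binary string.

00111

Append 5 zeros: 1011110100000100000. Divide by 101011 (XOR where the leading bit is 1):
  pos 0: 101111 XOR 101011 = 000100
  pos 3: 100010 XOR 101011 = 001001
  pos 5: 100100 XOR 101011 = 001111
  pos 7: 111100 XOR 101011 = 010111
  pos 8: 101111 XOR 101011 = 000100
  pos 11: 100000 XOR 101011 = 001011
  pos 13: 101100 XOR 101011 = 000111
Remainder (last 5 bits) = 00111. This is the CRC / FCS.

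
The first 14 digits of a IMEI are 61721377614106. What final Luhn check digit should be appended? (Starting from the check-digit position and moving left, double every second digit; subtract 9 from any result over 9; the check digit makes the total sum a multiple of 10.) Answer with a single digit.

Partial digits right→left: 6 0 1 4 1 6 7 7 3 1 2 7 1 6
Double every second digit counting from the check-digit position (so the 1st, 3rd, 5th, ... of the partial from the right).
  doubled (with −9 where >9): 3 2 2 5 6 4 2 → sum 24
  kept as-is: 0 4 6 7 1 7 6 → sum 31
Total = 24 + 31 = 55.
Check digit = (10 − (55 mod 10)) mod 10 = 5.

5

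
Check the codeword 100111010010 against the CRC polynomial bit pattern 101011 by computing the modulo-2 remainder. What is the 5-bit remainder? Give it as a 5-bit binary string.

Modulo-2 division of 100111010010 by 101011:
  pos 0: 100111 XOR 101011 = 001100
  pos 2: 110001 XOR 101011 = 011010
  pos 3: 110100 XOR 101011 = 011111
  pos 4: 111110 XOR 101011 = 010101
  pos 5: 101011 XOR 101011 = 000000
Remainder = 00000 (zero — the frame passes the CRC check).

00000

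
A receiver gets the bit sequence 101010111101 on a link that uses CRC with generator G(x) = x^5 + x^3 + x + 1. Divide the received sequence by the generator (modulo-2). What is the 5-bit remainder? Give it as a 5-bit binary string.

00000

Modulo-2 division of 101010111101 by 101011:
  pos 0: 101010 XOR 101011 = 000001
  pos 5: 111110 XOR 101011 = 010101
  pos 6: 101011 XOR 101011 = 000000
Remainder = 00000 (zero — the frame passes the CRC check).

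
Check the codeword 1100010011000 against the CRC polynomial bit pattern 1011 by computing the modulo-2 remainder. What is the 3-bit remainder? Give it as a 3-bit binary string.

101

Modulo-2 division of 1100010011000 by 1011:
  pos 0: 1100 XOR 1011 = 0111
  pos 1: 1110 XOR 1011 = 0101
  pos 2: 1011 XOR 1011 = 0000
  pos 8: 1100 XOR 1011 = 0111
  pos 9: 1110 XOR 1011 = 0101
Remainder = 101 (nonzero — an error is detected).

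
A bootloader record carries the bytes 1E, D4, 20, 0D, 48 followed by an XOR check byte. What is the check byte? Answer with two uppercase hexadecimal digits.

AF

XOR the bytes together:
  start with 0x1E
  0x1E ⊕ 0xD4 = 0xCA
  0xCA ⊕ 0x20 = 0xEA
  0xEA ⊕ 0x0D = 0xE7
  0xE7 ⊕ 0x48 = 0xAF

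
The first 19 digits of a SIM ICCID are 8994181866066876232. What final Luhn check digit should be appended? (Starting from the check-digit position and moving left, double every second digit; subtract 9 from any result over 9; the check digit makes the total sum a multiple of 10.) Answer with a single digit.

3

Partial digits right→left: 2 3 2 6 7 8 6 6 0 6 6 8 1 8 1 4 9 9 8
Double every second digit counting from the check-digit position (so the 1st, 3rd, 5th, ... of the partial from the right).
  doubled (with −9 where >9): 4 4 5 3 0 3 2 2 9 7 → sum 39
  kept as-is: 3 6 8 6 6 8 8 4 9 → sum 58
Total = 39 + 58 = 97.
Check digit = (10 − (97 mod 10)) mod 10 = 3.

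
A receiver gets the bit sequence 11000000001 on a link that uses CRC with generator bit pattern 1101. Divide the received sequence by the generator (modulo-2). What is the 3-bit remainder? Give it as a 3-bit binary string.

Modulo-2 division of 11000000001 by 1101:
  pos 0: 1100 XOR 1101 = 0001
  pos 3: 1000 XOR 1101 = 0101
  pos 4: 1010 XOR 1101 = 0111
  pos 5: 1110 XOR 1101 = 0011
  pos 7: 1101 XOR 1101 = 0000
Remainder = 000 (zero — the frame passes the CRC check).

000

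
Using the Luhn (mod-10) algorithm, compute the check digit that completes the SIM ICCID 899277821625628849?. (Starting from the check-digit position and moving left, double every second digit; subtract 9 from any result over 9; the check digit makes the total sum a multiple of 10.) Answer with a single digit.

Partial digits right→left: 9 4 8 8 2 6 5 2 6 1 2 8 7 7 2 9 9 8
Double every second digit counting from the check-digit position (so the 1st, 3rd, 5th, ... of the partial from the right).
  doubled (with −9 where >9): 9 7 4 1 3 4 5 4 9 → sum 46
  kept as-is: 4 8 6 2 1 8 7 9 8 → sum 53
Total = 46 + 53 = 99.
Check digit = (10 − (99 mod 10)) mod 10 = 1.

1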